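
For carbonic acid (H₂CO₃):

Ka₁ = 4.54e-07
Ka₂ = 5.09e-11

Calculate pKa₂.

pKa₂ = -log(Ka₂) = -log(5.09e-11) = 10.29.

pK_{a2} = 10.29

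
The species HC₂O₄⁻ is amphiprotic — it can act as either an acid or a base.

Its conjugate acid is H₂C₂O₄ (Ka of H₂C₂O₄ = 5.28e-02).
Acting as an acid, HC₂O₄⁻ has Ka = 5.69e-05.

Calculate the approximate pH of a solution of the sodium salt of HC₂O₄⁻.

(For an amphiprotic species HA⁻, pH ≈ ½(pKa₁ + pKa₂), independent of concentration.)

pKa₁ = -log(5.28e-02) = 1.28; pKa₂ = -log(5.69e-05) = 4.24. For an amphiprotic species, pH ≈ ½(pKa₁ + pKa₂) = ½(1.28 + 4.24) = 2.76.

pH = 2.76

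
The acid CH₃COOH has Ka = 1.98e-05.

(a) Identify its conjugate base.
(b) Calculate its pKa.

(a) The conjugate base is formed by removing one H⁺ from CH₃COOH, giving CH₃COO⁻. (b) pKa = -log(Ka) = -log(1.98e-05) = 4.70.

Conjugate base: CH₃COO⁻; pK_a = 4.70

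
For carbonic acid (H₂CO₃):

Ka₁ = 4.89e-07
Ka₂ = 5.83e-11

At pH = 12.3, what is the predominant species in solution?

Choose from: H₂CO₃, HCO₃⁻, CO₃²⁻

pKa₁ = 6.31, pKa₂ = 10.23. For a polyprotic acid the predominant species crosses at each pKa: below pKa_n the protonated form dominates, above it the deprotonated form does. At pH = 12.3, the predominant species is CO₃²⁻.

CO₃²⁻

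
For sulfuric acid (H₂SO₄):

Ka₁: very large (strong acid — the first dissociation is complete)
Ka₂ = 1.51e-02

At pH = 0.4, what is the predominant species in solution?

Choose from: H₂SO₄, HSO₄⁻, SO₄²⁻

The first dissociation is complete, so H₂SO₄ itself is never the predominant species in water; pKa₂ = -log(1.51e-02) = 1.82. For a polyprotic acid the predominant species crosses at each pKa: below pKa_n the protonated form dominates, above it the deprotonated form does. At pH = 0.4, the predominant species is HSO₄⁻.

HSO₄⁻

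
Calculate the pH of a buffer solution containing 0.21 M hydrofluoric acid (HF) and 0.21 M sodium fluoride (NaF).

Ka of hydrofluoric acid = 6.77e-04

pKa = -log(6.77e-04) = 3.17. pH = pKa + log([A⁻]/[HA]) = 3.17 + log(0.21/0.21)

pH = 3.17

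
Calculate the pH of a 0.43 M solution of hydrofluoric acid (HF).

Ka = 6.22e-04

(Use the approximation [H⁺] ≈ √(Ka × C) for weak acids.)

[H⁺] = √(Ka × C) = √(6.22e-04 × 0.43) = 1.6354e-02. pH = -log(1.6354e-02)

pH = 1.79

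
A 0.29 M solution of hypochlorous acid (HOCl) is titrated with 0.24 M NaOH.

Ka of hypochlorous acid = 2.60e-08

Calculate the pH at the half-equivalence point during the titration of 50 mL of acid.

At half-equivalence [HA] = [A⁻], so Henderson-Hasselbalch gives pH = pKa = -log(2.60e-08) = 7.59.

pH = pKa = 7.59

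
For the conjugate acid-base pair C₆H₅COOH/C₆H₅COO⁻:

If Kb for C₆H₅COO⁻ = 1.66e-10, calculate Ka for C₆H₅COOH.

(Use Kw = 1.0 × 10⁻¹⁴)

For a conjugate pair Ka × Kb = Kw, so Ka = Kw/Kb = 1.0 × 10⁻¹⁴ / 1.66e-10 = 6.02e-05.

K_a = 6.02e-05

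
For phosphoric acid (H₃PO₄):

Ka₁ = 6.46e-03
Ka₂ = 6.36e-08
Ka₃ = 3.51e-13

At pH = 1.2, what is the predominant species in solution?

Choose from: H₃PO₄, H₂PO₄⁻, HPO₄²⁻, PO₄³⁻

pKa₁ = 2.19, pKa₂ = 7.20, pKa₃ = 12.45. For a polyprotic acid the predominant species crosses at each pKa: below pKa_n the protonated form dominates, above it the deprotonated form does. At pH = 1.2, the predominant species is H₃PO₄.

H₃PO₄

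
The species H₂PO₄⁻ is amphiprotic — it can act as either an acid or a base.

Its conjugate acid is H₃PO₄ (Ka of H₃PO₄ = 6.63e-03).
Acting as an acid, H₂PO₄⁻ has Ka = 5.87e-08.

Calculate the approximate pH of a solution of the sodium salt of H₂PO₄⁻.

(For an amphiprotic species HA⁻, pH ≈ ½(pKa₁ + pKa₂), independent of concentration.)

pKa₁ = -log(6.63e-03) = 2.18; pKa₂ = -log(5.87e-08) = 7.23. For an amphiprotic species, pH ≈ ½(pKa₁ + pKa₂) = ½(2.18 + 7.23) = 4.70.

pH = 4.70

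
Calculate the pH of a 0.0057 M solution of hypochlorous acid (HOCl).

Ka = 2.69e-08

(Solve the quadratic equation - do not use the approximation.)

x² + Ka×x - Ka×C = 0. Using quadratic formula: [H⁺] = 1.2369e-05

pH = 4.91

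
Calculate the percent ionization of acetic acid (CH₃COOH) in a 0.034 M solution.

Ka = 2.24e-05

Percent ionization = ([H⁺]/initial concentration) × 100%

Using Ka equilibrium: x² + Ka×x - Ka×C = 0. Solving: [H⁺] = 8.6157e-04. Percent = (8.6157e-04/0.034) × 100

Percent ionization = 2.53%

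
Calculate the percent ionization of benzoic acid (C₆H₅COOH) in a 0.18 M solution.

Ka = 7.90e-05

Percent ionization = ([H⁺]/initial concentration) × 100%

Using Ka equilibrium: x² + Ka×x - Ka×C = 0. Solving: [H⁺] = 3.7316e-03. Percent = (3.7316e-03/0.18) × 100

Percent ionization = 2.07%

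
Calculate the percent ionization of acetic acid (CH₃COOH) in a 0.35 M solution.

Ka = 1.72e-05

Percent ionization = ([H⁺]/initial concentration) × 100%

Using Ka equilibrium: x² + Ka×x - Ka×C = 0. Solving: [H⁺] = 2.4450e-03. Percent = (2.4450e-03/0.35) × 100

Percent ionization = 0.699%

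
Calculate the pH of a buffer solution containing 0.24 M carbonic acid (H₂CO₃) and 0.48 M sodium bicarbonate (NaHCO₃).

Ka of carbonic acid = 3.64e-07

pKa = -log(3.64e-07) = 6.44. pH = pKa + log([A⁻]/[HA]) = 6.44 + log(0.48/0.24)

pH = 6.74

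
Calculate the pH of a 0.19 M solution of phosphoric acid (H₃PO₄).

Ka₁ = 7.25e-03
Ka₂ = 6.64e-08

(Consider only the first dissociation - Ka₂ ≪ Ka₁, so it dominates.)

First dissociation dominates. From Ka₁ = [H⁺][HA⁻]/[H₂A], x² + Ka₁·x − Ka₁·C = 0 with C = 0.19 M and Ka₁ = 7.25e-03. Solving: [H⁺] = (−Ka₁ + √(Ka₁² + 4·Ka₁·C)) / 2 = 3.3666e-02 M. pH = -log(3.3666e-02) = 1.47.

pH = 1.47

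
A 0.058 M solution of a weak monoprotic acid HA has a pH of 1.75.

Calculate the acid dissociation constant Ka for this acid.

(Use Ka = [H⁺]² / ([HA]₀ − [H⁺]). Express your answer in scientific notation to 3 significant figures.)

[H⁺] = 10^(−pH) = 10^(−1.75) = 1.778e-02 M. For HA ⇌ H⁺ + A⁻, Ka = [H⁺][A⁻]/[HA] = [H⁺]² / ([HA]₀ − [H⁺]) = (1.778e-02)² / (0.058 − 1.778e-02) = 7.86e-03.

K_a = 7.86e-03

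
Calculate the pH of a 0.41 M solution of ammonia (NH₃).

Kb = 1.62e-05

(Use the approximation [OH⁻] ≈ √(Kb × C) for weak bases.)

[OH⁻] = √(Kb × C) = √(1.62e-05 × 0.41) = 2.5772e-03. pOH = 2.59, pH = 14 - pOH

pH = 11.41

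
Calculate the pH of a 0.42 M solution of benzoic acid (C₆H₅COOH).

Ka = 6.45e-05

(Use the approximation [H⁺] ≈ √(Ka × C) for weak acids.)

[H⁺] = √(Ka × C) = √(6.45e-05 × 0.42) = 5.2048e-03. pH = -log(5.2048e-03)

pH = 2.28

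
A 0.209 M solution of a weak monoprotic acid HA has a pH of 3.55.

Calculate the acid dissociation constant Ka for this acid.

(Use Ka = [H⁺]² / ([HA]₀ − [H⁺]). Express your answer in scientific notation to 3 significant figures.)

[H⁺] = 10^(−pH) = 10^(−3.55) = 2.818e-04 M. For HA ⇌ H⁺ + A⁻, Ka = [H⁺][A⁻]/[HA] = [H⁺]² / ([HA]₀ − [H⁺]) = (2.818e-04)² / (0.209 − 2.818e-04) = 3.81e-07.

K_a = 3.81e-07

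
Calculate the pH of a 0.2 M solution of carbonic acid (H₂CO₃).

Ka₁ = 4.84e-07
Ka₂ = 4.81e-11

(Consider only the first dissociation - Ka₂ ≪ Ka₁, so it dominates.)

First dissociation dominates. From Ka₁ = [H⁺][HA⁻]/[H₂A], x² + Ka₁·x − Ka₁·C = 0 with C = 0.2 M and Ka₁ = 4.84e-07. Solving: [H⁺] = (−Ka₁ + √(Ka₁² + 4·Ka₁·C)) / 2 = 3.1089e-04 M. pH = -log(3.1089e-04) = 3.51.

pH = 3.51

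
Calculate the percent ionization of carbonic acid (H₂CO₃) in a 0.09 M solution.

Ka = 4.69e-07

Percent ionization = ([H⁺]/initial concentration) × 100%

Using Ka equilibrium: x² + Ka×x - Ka×C = 0. Solving: [H⁺] = 2.0522e-04. Percent = (2.0522e-04/0.09) × 100

Percent ionization = 0.228%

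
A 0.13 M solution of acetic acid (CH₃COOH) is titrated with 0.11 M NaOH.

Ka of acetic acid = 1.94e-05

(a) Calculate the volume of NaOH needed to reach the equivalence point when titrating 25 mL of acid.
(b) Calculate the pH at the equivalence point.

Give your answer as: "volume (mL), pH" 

moles acid = 0.13 × 25/1000 = 0.00325 mol; V_base = moles/0.11 × 1000 = 29.5 mL. At equivalence only the conjugate base is present: [A⁻] = 0.00325/0.055 = 5.9583e-02 M. Kb = Kw/Ka = 5.15e-10; [OH⁻] = √(Kb × [A⁻]) = 5.5419e-06; pOH = 5.26; pH = 14 - pOH = 8.74.

V = 29.5 mL, pH = 8.74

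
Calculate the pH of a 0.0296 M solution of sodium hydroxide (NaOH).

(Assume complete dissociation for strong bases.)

[OH⁻] = 0.0296 M for strong base. pOH = -log[OH⁻] = 1.53, pH = 14 - pOH

pH = 12.47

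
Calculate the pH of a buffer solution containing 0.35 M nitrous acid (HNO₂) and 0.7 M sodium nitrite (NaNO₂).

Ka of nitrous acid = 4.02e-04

pKa = -log(4.02e-04) = 3.40. pH = pKa + log([A⁻]/[HA]) = 3.40 + log(0.7/0.35)

pH = 3.70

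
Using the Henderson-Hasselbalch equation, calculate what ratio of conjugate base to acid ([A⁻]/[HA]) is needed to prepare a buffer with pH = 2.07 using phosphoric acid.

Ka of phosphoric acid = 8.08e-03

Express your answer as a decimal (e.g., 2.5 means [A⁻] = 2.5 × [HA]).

pKa = -log(8.08e-03) = 2.0926. pH = pKa + log([A⁻]/[HA]), so log([A⁻]/[HA]) = pH − pKa = 2.07 − 2.0926 = -0.0226. [A⁻]/[HA] = 10^(-0.0226) = 0.949

[A⁻]/[HA] = 0.949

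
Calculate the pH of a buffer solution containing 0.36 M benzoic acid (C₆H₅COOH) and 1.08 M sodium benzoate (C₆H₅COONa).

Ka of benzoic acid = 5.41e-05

pKa = -log(5.41e-05) = 4.27. pH = pKa + log([A⁻]/[HA]) = 4.27 + log(1.08/0.36)

pH = 4.74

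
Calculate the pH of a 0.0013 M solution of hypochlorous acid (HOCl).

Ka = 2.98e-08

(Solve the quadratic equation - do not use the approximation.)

x² + Ka×x - Ka×C = 0. Using quadratic formula: [H⁺] = 6.2093e-06

pH = 5.21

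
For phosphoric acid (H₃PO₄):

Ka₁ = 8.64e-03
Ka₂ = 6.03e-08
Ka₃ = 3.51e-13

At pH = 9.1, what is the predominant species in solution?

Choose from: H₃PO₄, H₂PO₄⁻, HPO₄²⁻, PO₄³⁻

pKa₁ = 2.06, pKa₂ = 7.22, pKa₃ = 12.45. For a polyprotic acid the predominant species crosses at each pKa: below pKa_n the protonated form dominates, above it the deprotonated form does. At pH = 9.1, the predominant species is HPO₄²⁻.

HPO₄²⁻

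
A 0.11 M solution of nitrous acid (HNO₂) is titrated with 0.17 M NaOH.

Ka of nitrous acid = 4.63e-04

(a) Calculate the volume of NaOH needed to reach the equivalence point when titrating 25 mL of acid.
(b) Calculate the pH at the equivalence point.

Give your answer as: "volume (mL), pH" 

moles acid = 0.11 × 25/1000 = 0.00275 mol; V_base = moles/0.17 × 1000 = 16.2 mL. At equivalence only the conjugate base is present: [A⁻] = 0.00275/0.041 = 6.6786e-02 M. Kb = Kw/Ka = 2.16e-11; [OH⁻] = √(Kb × [A⁻]) = 1.2010e-06; pOH = 5.92; pH = 14 - pOH = 8.08.

V = 16.2 mL, pH = 8.08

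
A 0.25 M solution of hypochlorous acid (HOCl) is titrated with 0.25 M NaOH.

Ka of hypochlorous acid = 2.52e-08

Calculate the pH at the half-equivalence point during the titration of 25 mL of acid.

At half-equivalence [HA] = [A⁻], so Henderson-Hasselbalch gives pH = pKa = -log(2.52e-08) = 7.60.

pH = pKa = 7.60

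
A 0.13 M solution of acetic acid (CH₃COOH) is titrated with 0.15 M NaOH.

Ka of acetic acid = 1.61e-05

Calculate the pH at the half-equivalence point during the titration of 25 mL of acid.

At half-equivalence [HA] = [A⁻], so Henderson-Hasselbalch gives pH = pKa = -log(1.61e-05) = 4.79.

pH = pKa = 4.79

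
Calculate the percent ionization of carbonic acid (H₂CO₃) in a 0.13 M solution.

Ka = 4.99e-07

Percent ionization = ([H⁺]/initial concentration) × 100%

Using Ka equilibrium: x² + Ka×x - Ka×C = 0. Solving: [H⁺] = 2.5445e-04. Percent = (2.5445e-04/0.13) × 100

Percent ionization = 0.196%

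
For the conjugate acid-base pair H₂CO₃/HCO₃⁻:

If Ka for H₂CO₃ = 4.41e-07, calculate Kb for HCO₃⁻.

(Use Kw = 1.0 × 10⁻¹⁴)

For a conjugate pair Ka × Kb = Kw, so Kb = Kw/Ka = 1.0 × 10⁻¹⁴ / 4.41e-07 = 2.27e-08.

K_b = 2.27e-08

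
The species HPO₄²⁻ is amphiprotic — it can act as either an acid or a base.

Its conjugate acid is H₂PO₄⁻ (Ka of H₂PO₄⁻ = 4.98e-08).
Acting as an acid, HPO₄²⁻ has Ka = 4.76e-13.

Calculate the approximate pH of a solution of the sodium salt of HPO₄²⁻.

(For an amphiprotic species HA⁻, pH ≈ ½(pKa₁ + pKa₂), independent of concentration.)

pKa₁ = -log(4.98e-08) = 7.30; pKa₂ = -log(4.76e-13) = 12.32. For an amphiprotic species, pH ≈ ½(pKa₁ + pKa₂) = ½(7.30 + 12.32) = 9.81.

pH = 9.81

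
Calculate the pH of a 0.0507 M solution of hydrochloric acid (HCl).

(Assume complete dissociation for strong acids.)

[H⁺] = 0.0507 M for strong acid. pH = -log[H⁺] = -log(0.0507)

pH = 1.29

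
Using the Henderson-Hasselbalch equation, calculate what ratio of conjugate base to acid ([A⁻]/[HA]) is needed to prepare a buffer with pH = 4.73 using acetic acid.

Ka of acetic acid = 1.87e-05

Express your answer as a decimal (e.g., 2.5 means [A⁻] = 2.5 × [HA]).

pKa = -log(1.87e-05) = 4.7282. pH = pKa + log([A⁻]/[HA]), so log([A⁻]/[HA]) = pH − pKa = 4.73 − 4.7282 = 0.0018. [A⁻]/[HA] = 10^(0.0018) = 1.00

[A⁻]/[HA] = 1.00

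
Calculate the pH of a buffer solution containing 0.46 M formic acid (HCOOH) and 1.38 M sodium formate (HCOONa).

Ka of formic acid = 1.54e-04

pKa = -log(1.54e-04) = 3.81. pH = pKa + log([A⁻]/[HA]) = 3.81 + log(1.38/0.46)

pH = 4.29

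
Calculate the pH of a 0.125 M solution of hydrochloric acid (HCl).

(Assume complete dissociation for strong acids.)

[H⁺] = 0.125 M for strong acid. pH = -log[H⁺] = -log(0.125)

pH = 0.90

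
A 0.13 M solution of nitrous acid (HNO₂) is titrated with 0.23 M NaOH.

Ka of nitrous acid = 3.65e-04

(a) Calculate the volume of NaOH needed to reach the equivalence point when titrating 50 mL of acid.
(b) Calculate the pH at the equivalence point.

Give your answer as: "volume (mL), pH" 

moles acid = 0.13 × 50/1000 = 0.0065 mol; V_base = moles/0.23 × 1000 = 28.3 mL. At equivalence only the conjugate base is present: [A⁻] = 0.0065/0.078 = 8.3056e-02 M. Kb = Kw/Ka = 2.74e-11; [OH⁻] = √(Kb × [A⁻]) = 1.5085e-06; pOH = 5.82; pH = 14 - pOH = 8.18.

V = 28.3 mL, pH = 8.18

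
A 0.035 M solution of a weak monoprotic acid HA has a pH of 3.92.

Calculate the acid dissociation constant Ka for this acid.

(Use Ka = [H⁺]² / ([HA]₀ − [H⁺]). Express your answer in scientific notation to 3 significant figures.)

[H⁺] = 10^(−pH) = 10^(−3.92) = 1.202e-04 M. For HA ⇌ H⁺ + A⁻, Ka = [H⁺][A⁻]/[HA] = [H⁺]² / ([HA]₀ − [H⁺]) = (1.202e-04)² / (0.035 − 1.202e-04) = 4.14e-07.

K_a = 4.14e-07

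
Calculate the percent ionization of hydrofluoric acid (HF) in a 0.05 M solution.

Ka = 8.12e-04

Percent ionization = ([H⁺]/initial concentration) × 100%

Using Ka equilibrium: x² + Ka×x - Ka×C = 0. Solving: [H⁺] = 5.9787e-03. Percent = (5.9787e-03/0.05) × 100

Percent ionization = 12%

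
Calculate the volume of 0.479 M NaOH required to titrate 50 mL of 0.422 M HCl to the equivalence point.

At equivalence: moles acid = moles base. moles HCl = 0.422 × 50/1000 = 0.0211 mol. V_base = moles / 0.479 × 1000 = 44.1 mL.

V_{base} = 44.1 mL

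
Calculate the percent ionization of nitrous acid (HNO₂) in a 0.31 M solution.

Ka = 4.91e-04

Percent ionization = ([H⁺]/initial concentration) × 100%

Using Ka equilibrium: x² + Ka×x - Ka×C = 0. Solving: [H⁺] = 1.2094e-02. Percent = (1.2094e-02/0.31) × 100

Percent ionization = 3.9%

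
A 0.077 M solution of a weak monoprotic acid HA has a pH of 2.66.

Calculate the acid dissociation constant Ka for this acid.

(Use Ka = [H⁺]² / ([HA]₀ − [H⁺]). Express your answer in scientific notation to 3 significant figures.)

[H⁺] = 10^(−pH) = 10^(−2.66) = 2.188e-03 M. For HA ⇌ H⁺ + A⁻, Ka = [H⁺][A⁻]/[HA] = [H⁺]² / ([HA]₀ − [H⁺]) = (2.188e-03)² / (0.077 − 2.188e-03) = 6.40e-05.

K_a = 6.40e-05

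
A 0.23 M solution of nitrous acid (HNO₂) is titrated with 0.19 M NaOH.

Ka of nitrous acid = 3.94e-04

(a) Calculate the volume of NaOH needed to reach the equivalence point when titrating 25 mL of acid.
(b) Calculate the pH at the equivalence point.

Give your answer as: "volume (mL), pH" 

moles acid = 0.23 × 25/1000 = 0.00575 mol; V_base = moles/0.19 × 1000 = 30.3 mL. At equivalence only the conjugate base is present: [A⁻] = 0.00575/0.055 = 1.0405e-01 M. Kb = Kw/Ka = 2.54e-11; [OH⁻] = √(Kb × [A⁻]) = 1.6251e-06; pOH = 5.79; pH = 14 - pOH = 8.21.

V = 30.3 mL, pH = 8.21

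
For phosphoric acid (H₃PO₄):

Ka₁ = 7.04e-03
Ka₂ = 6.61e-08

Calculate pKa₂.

pKa₂ = -log(Ka₂) = -log(6.61e-08) = 7.18.

pK_{a2} = 7.18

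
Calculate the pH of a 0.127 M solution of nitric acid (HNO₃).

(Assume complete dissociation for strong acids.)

[H⁺] = 0.127 M for strong acid. pH = -log[H⁺] = -log(0.127)

pH = 0.90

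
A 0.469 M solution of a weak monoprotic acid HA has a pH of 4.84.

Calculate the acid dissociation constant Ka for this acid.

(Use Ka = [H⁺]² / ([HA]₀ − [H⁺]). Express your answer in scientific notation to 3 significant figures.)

[H⁺] = 10^(−pH) = 10^(−4.84) = 1.445e-05 M. For HA ⇌ H⁺ + A⁻, Ka = [H⁺][A⁻]/[HA] = [H⁺]² / ([HA]₀ − [H⁺]) = (1.445e-05)² / (0.469 − 1.445e-05) = 4.45e-10.

K_a = 4.45e-10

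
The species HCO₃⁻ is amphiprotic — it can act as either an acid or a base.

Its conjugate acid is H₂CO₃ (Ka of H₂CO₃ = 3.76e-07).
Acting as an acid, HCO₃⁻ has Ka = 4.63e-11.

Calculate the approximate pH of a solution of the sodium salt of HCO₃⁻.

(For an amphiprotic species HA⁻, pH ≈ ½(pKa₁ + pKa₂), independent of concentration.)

pKa₁ = -log(3.76e-07) = 6.42; pKa₂ = -log(4.63e-11) = 10.33. For an amphiprotic species, pH ≈ ½(pKa₁ + pKa₂) = ½(6.42 + 10.33) = 8.38.

pH = 8.38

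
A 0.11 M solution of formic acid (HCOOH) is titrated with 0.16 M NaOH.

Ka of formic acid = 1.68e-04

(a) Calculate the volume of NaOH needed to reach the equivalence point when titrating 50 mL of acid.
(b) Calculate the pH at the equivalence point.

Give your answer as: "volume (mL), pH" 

moles acid = 0.11 × 50/1000 = 0.0055 mol; V_base = moles/0.16 × 1000 = 34.4 mL. At equivalence only the conjugate base is present: [A⁻] = 0.0055/0.084 = 6.5185e-02 M. Kb = Kw/Ka = 5.95e-11; [OH⁻] = √(Kb × [A⁻]) = 1.9698e-06; pOH = 5.71; pH = 14 - pOH = 8.29.

V = 34.4 mL, pH = 8.29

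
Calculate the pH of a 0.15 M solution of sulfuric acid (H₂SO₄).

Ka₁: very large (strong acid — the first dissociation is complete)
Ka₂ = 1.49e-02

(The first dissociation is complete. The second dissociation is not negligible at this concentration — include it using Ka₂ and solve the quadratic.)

First dissociation is complete: [H⁺]₀ = [HSO₄⁻]₀ = C = 0.15 M. Second dissociation HSO₄⁻ ⇌ H⁺ + SO₄²⁻: let x = [SO₄²⁻]. Ka₂ = (C + x)·x / (C − x) = 1.49e-02 → x² + (C + Ka₂)·x − Ka₂·C = 0 → x² + 0.16490·x − 2.235e-03 = 0. x = (−0.16490 + √(0.16490² + 4 × 2.235e-03)) / 2 = 1.2592e-02 M. [H⁺] = C + x = 0.15 + 1.2592e-02 = 1.6259e-01 M. pH = -log(1.6259e-01) = 0.79.

pH = 0.79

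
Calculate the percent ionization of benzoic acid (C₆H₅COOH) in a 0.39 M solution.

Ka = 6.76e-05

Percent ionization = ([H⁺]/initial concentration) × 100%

Using Ka equilibrium: x² + Ka×x - Ka×C = 0. Solving: [H⁺] = 5.1009e-03. Percent = (5.1009e-03/0.39) × 100

Percent ionization = 1.31%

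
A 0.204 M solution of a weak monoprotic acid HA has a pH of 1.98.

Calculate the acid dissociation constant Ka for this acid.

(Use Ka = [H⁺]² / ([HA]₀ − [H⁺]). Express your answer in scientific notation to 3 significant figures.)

[H⁺] = 10^(−pH) = 10^(−1.98) = 1.047e-02 M. For HA ⇌ H⁺ + A⁻, Ka = [H⁺][A⁻]/[HA] = [H⁺]² / ([HA]₀ − [H⁺]) = (1.047e-02)² / (0.204 − 1.047e-02) = 5.67e-04.

K_a = 5.67e-04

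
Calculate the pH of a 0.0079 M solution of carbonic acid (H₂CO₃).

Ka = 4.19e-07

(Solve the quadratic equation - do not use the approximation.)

x² + Ka×x - Ka×C = 0. Using quadratic formula: [H⁺] = 5.7324e-05

pH = 4.24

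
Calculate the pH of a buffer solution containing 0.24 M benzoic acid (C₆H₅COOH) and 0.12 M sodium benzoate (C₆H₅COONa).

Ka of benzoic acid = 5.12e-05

pKa = -log(5.12e-05) = 4.29. pH = pKa + log([A⁻]/[HA]) = 4.29 + log(0.12/0.24)

pH = 3.99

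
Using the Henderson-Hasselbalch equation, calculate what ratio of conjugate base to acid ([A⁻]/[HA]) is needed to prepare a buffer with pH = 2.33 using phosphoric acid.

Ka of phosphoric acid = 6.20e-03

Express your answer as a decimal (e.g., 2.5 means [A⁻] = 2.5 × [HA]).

pKa = -log(6.20e-03) = 2.2076. pH = pKa + log([A⁻]/[HA]), so log([A⁻]/[HA]) = pH − pKa = 2.33 − 2.2076 = 0.1224. [A⁻]/[HA] = 10^(0.1224) = 1.33

[A⁻]/[HA] = 1.33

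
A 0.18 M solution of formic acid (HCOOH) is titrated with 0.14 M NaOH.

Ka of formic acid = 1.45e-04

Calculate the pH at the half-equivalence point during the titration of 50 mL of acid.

At half-equivalence [HA] = [A⁻], so Henderson-Hasselbalch gives pH = pKa = -log(1.45e-04) = 3.84.

pH = pKa = 3.84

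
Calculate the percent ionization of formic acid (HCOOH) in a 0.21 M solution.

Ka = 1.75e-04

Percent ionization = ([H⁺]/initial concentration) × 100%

Using Ka equilibrium: x² + Ka×x - Ka×C = 0. Solving: [H⁺] = 5.9753e-03. Percent = (5.9753e-03/0.21) × 100

Percent ionization = 2.85%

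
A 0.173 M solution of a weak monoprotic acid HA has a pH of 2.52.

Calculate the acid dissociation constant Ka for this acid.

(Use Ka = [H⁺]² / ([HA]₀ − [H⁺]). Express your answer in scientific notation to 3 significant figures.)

[H⁺] = 10^(−pH) = 10^(−2.52) = 3.020e-03 M. For HA ⇌ H⁺ + A⁻, Ka = [H⁺][A⁻]/[HA] = [H⁺]² / ([HA]₀ − [H⁺]) = (3.020e-03)² / (0.173 − 3.020e-03) = 5.37e-05.

K_a = 5.37e-05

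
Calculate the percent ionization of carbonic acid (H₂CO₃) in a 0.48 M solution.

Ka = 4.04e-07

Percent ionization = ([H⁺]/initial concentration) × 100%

Using Ka equilibrium: x² + Ka×x - Ka×C = 0. Solving: [H⁺] = 4.4016e-04. Percent = (4.4016e-04/0.48) × 100

Percent ionization = 0.0917%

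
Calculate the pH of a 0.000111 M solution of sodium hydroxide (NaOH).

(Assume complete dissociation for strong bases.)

[OH⁻] = 0.000111 M for strong base. pOH = -log[OH⁻] = 3.95, pH = 14 - pOH

pH = 10.05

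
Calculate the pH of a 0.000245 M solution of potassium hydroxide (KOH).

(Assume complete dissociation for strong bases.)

[OH⁻] = 0.000245 M for strong base. pOH = -log[OH⁻] = 3.61, pH = 14 - pOH

pH = 10.39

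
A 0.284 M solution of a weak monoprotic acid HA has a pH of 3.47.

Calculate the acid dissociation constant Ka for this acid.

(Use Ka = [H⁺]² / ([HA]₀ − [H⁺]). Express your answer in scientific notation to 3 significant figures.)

[H⁺] = 10^(−pH) = 10^(−3.47) = 3.388e-04 M. For HA ⇌ H⁺ + A⁻, Ka = [H⁺][A⁻]/[HA] = [H⁺]² / ([HA]₀ − [H⁺]) = (3.388e-04)² / (0.284 − 3.388e-04) = 4.05e-07.

K_a = 4.05e-07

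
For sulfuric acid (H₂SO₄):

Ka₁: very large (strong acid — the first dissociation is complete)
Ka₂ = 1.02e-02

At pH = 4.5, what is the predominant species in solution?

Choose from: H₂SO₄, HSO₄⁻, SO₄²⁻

The first dissociation is complete, so H₂SO₄ itself is never the predominant species in water; pKa₂ = -log(1.02e-02) = 1.99. For a polyprotic acid the predominant species crosses at each pKa: below pKa_n the protonated form dominates, above it the deprotonated form does. At pH = 4.5, the predominant species is SO₄²⁻.

SO₄²⁻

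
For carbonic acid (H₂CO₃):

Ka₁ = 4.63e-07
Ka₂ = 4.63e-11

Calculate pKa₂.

pKa₂ = -log(Ka₂) = -log(4.63e-11) = 10.33.

pK_{a2} = 10.33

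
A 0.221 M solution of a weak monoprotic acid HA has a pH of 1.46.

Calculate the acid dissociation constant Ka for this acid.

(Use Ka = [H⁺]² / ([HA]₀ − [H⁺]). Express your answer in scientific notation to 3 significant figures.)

[H⁺] = 10^(−pH) = 10^(−1.46) = 3.467e-02 M. For HA ⇌ H⁺ + A⁻, Ka = [H⁺][A⁻]/[HA] = [H⁺]² / ([HA]₀ − [H⁺]) = (3.467e-02)² / (0.221 − 3.467e-02) = 6.45e-03.

K_a = 6.45e-03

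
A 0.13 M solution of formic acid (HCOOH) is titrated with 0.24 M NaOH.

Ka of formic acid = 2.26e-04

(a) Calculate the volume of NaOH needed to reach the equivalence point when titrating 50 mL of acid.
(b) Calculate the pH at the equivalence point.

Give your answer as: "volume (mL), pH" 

moles acid = 0.13 × 50/1000 = 0.0065 mol; V_base = moles/0.24 × 1000 = 27.1 mL. At equivalence only the conjugate base is present: [A⁻] = 0.0065/0.077 = 8.4324e-02 M. Kb = Kw/Ka = 4.42e-11; [OH⁻] = √(Kb × [A⁻]) = 1.9316e-06; pOH = 5.71; pH = 14 - pOH = 8.29.

V = 27.1 mL, pH = 8.29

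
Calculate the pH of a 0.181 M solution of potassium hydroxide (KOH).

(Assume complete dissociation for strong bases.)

[OH⁻] = 0.181 M for strong base. pOH = -log[OH⁻] = 0.74, pH = 14 - pOH

pH = 13.26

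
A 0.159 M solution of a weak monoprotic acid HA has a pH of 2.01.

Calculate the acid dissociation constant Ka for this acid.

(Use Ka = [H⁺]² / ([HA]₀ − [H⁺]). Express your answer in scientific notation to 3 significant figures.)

[H⁺] = 10^(−pH) = 10^(−2.01) = 9.772e-03 M. For HA ⇌ H⁺ + A⁻, Ka = [H⁺][A⁻]/[HA] = [H⁺]² / ([HA]₀ − [H⁺]) = (9.772e-03)² / (0.159 − 9.772e-03) = 6.40e-04.

K_a = 6.40e-04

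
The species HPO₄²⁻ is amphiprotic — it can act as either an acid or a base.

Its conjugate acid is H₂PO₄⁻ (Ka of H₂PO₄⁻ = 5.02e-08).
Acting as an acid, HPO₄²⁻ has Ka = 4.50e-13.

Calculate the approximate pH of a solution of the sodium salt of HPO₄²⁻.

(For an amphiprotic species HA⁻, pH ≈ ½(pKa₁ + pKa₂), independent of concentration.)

pKa₁ = -log(5.02e-08) = 7.30; pKa₂ = -log(4.50e-13) = 12.35. For an amphiprotic species, pH ≈ ½(pKa₁ + pKa₂) = ½(7.30 + 12.35) = 9.82.

pH = 9.82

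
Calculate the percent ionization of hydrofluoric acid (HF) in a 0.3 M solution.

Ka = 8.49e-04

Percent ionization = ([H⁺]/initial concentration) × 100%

Using Ka equilibrium: x² + Ka×x - Ka×C = 0. Solving: [H⁺] = 1.5540e-02. Percent = (1.5540e-02/0.3) × 100

Percent ionization = 5.18%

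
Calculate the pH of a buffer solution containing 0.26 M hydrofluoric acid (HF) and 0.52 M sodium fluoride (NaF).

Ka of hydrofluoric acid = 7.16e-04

pKa = -log(7.16e-04) = 3.15. pH = pKa + log([A⁻]/[HA]) = 3.15 + log(0.52/0.26)

pH = 3.45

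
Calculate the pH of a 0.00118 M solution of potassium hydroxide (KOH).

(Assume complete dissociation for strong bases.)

[OH⁻] = 0.00118 M for strong base. pOH = -log[OH⁻] = 2.93, pH = 14 - pOH

pH = 11.07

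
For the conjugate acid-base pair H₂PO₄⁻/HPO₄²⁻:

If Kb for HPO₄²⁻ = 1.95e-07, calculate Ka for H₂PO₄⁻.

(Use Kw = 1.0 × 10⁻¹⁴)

For a conjugate pair Ka × Kb = Kw, so Ka = Kw/Kb = 1.0 × 10⁻¹⁴ / 1.95e-07 = 5.13e-08.

K_a = 5.13e-08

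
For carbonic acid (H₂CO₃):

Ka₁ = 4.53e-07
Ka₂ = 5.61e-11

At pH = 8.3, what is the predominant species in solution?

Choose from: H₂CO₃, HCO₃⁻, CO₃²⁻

pKa₁ = 6.34, pKa₂ = 10.25. For a polyprotic acid the predominant species crosses at each pKa: below pKa_n the protonated form dominates, above it the deprotonated form does. At pH = 8.3, the predominant species is HCO₃⁻.

HCO₃⁻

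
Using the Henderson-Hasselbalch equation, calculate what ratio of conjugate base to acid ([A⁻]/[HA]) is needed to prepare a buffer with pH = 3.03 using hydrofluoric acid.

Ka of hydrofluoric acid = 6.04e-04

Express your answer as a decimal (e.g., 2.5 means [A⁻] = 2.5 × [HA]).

pKa = -log(6.04e-04) = 3.2190. pH = pKa + log([A⁻]/[HA]), so log([A⁻]/[HA]) = pH − pKa = 3.03 − 3.2190 = -0.1890. [A⁻]/[HA] = 10^(-0.1890) = 0.647

[A⁻]/[HA] = 0.647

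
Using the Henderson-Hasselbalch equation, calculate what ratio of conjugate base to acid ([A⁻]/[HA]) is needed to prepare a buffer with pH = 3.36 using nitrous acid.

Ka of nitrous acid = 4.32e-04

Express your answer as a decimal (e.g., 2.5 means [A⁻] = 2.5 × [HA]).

pKa = -log(4.32e-04) = 3.3645. pH = pKa + log([A⁻]/[HA]), so log([A⁻]/[HA]) = pH − pKa = 3.36 − 3.3645 = -0.0045. [A⁻]/[HA] = 10^(-0.0045) = 0.990

[A⁻]/[HA] = 0.990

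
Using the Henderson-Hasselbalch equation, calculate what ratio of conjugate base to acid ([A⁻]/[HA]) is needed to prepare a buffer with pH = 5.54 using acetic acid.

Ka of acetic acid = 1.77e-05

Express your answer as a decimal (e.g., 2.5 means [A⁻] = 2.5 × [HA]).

pKa = -log(1.77e-05) = 4.7520. pH = pKa + log([A⁻]/[HA]), so log([A⁻]/[HA]) = pH − pKa = 5.54 − 4.7520 = 0.7880. [A⁻]/[HA] = 10^(0.7880) = 6.14

[A⁻]/[HA] = 6.14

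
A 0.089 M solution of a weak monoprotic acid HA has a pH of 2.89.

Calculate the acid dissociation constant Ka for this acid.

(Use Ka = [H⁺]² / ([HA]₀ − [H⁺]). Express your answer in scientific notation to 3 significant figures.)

[H⁺] = 10^(−pH) = 10^(−2.89) = 1.288e-03 M. For HA ⇌ H⁺ + A⁻, Ka = [H⁺][A⁻]/[HA] = [H⁺]² / ([HA]₀ − [H⁺]) = (1.288e-03)² / (0.089 − 1.288e-03) = 1.89e-05.

K_a = 1.89e-05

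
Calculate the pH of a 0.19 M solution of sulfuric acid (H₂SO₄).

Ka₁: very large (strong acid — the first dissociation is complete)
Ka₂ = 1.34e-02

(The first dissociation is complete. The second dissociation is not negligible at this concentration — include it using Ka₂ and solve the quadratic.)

First dissociation is complete: [H⁺]₀ = [HSO₄⁻]₀ = C = 0.19 M. Second dissociation HSO₄⁻ ⇌ H⁺ + SO₄²⁻: let x = [SO₄²⁻]. Ka₂ = (C + x)·x / (C − x) = 1.34e-02 → x² + (C + Ka₂)·x − Ka₂·C = 0 → x² + 0.20340·x − 2.546e-03 = 0. x = (−0.20340 + √(0.20340² + 4 × 2.546e-03)) / 2 = 1.1829e-02 M. [H⁺] = C + x = 0.19 + 1.1829e-02 = 2.0183e-01 M. pH = -log(2.0183e-01) = 0.70.

pH = 0.70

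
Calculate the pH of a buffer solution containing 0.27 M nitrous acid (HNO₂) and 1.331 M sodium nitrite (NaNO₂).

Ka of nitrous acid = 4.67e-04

pKa = -log(4.67e-04) = 3.33. pH = pKa + log([A⁻]/[HA]) = 3.33 + log(1.331/0.27)

pH = 4.02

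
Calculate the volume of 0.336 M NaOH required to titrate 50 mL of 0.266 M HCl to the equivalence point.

At equivalence: moles acid = moles base. moles HCl = 0.266 × 50/1000 = 0.0133 mol. V_base = moles / 0.336 × 1000 = 39.6 mL.

V_{base} = 39.6 mL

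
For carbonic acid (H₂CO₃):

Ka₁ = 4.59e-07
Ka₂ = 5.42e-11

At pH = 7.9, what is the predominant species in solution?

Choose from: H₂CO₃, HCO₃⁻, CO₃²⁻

pKa₁ = 6.34, pKa₂ = 10.27. For a polyprotic acid the predominant species crosses at each pKa: below pKa_n the protonated form dominates, above it the deprotonated form does. At pH = 7.9, the predominant species is HCO₃⁻.

HCO₃⁻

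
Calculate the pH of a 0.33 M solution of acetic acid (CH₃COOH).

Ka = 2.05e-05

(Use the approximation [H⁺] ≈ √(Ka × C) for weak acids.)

[H⁺] = √(Ka × C) = √(2.05e-05 × 0.33) = 2.6010e-03. pH = -log(2.6010e-03)

pH = 2.58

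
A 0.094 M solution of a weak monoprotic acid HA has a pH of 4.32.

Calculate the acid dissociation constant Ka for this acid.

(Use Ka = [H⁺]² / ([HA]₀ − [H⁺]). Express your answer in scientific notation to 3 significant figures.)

[H⁺] = 10^(−pH) = 10^(−4.32) = 4.786e-05 M. For HA ⇌ H⁺ + A⁻, Ka = [H⁺][A⁻]/[HA] = [H⁺]² / ([HA]₀ − [H⁺]) = (4.786e-05)² / (0.094 − 4.786e-05) = 2.44e-08.

K_a = 2.44e-08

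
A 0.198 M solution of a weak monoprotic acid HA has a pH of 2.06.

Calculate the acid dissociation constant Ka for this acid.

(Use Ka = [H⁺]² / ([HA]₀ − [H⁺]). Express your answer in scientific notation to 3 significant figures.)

[H⁺] = 10^(−pH) = 10^(−2.06) = 8.710e-03 M. For HA ⇌ H⁺ + A⁻, Ka = [H⁺][A⁻]/[HA] = [H⁺]² / ([HA]₀ − [H⁺]) = (8.710e-03)² / (0.198 − 8.710e-03) = 4.01e-04.

K_a = 4.01e-04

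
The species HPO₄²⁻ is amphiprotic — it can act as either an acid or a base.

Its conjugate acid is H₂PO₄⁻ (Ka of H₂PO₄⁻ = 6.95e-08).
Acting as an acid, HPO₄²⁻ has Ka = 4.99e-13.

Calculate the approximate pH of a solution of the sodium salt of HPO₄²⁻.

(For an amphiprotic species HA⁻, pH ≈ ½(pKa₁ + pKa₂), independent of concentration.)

pKa₁ = -log(6.95e-08) = 7.16; pKa₂ = -log(4.99e-13) = 12.30. For an amphiprotic species, pH ≈ ½(pKa₁ + pKa₂) = ½(7.16 + 12.30) = 9.73.

pH = 9.73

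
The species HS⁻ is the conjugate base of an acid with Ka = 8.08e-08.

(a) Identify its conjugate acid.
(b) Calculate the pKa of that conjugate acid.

(a) The conjugate acid is formed by adding one H⁺ to HS⁻, giving H₂S. (b) pKa = -log(Ka) = -log(8.08e-08) = 7.09.

Conjugate acid: H₂S; pK_a = 7.09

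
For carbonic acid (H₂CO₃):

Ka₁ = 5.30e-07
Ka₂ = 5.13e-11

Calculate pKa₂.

pKa₂ = -log(Ka₂) = -log(5.13e-11) = 10.29.

pK_{a2} = 10.29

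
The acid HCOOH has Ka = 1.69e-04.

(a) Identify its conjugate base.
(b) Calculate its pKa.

(a) The conjugate base is formed by removing one H⁺ from HCOOH, giving HCOO⁻. (b) pKa = -log(Ka) = -log(1.69e-04) = 3.77.

Conjugate base: HCOO⁻; pK_a = 3.77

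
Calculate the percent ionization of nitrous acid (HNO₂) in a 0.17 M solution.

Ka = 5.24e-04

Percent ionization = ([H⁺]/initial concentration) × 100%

Using Ka equilibrium: x² + Ka×x - Ka×C = 0. Solving: [H⁺] = 9.1799e-03. Percent = (9.1799e-03/0.17) × 100

Percent ionization = 5.4%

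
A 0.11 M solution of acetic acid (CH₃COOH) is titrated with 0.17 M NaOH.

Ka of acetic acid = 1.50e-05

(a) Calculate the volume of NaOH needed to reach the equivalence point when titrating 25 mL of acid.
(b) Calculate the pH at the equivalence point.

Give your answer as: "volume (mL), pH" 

moles acid = 0.11 × 25/1000 = 0.00275 mol; V_base = moles/0.17 × 1000 = 16.2 mL. At equivalence only the conjugate base is present: [A⁻] = 0.00275/0.041 = 6.6786e-02 M. Kb = Kw/Ka = 6.67e-10; [OH⁻] = √(Kb × [A⁻]) = 6.6726e-06; pOH = 5.18; pH = 14 - pOH = 8.82.

V = 16.2 mL, pH = 8.82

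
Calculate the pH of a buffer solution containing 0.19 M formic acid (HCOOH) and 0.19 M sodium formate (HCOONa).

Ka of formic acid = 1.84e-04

pKa = -log(1.84e-04) = 3.74. pH = pKa + log([A⁻]/[HA]) = 3.74 + log(0.19/0.19)

pH = 3.74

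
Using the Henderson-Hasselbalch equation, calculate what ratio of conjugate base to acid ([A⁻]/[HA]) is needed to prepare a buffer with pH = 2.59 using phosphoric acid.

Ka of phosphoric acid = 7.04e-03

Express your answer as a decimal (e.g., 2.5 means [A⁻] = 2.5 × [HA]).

pKa = -log(7.04e-03) = 2.1524. pH = pKa + log([A⁻]/[HA]), so log([A⁻]/[HA]) = pH − pKa = 2.59 − 2.1524 = 0.4376. [A⁻]/[HA] = 10^(0.4376) = 2.74

[A⁻]/[HA] = 2.74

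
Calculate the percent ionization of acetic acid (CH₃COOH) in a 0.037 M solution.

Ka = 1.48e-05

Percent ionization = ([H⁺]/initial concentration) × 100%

Using Ka equilibrium: x² + Ka×x - Ka×C = 0. Solving: [H⁺] = 7.3264e-04. Percent = (7.3264e-04/0.037) × 100

Percent ionization = 1.98%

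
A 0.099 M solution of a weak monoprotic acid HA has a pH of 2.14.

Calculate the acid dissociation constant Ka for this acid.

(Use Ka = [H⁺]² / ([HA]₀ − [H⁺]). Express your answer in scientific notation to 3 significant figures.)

[H⁺] = 10^(−pH) = 10^(−2.14) = 7.244e-03 M. For HA ⇌ H⁺ + A⁻, Ka = [H⁺][A⁻]/[HA] = [H⁺]² / ([HA]₀ − [H⁺]) = (7.244e-03)² / (0.099 − 7.244e-03) = 5.72e-04.

K_a = 5.72e-04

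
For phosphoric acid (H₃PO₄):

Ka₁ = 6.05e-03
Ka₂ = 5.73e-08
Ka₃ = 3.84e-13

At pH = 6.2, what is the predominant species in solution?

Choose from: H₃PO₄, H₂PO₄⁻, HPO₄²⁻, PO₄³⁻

pKa₁ = 2.22, pKa₂ = 7.24, pKa₃ = 12.42. For a polyprotic acid the predominant species crosses at each pKa: below pKa_n the protonated form dominates, above it the deprotonated form does. At pH = 6.2, the predominant species is H₂PO₄⁻.

H₂PO₄⁻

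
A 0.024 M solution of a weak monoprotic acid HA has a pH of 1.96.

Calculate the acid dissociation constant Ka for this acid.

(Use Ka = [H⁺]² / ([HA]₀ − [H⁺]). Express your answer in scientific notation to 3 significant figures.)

[H⁺] = 10^(−pH) = 10^(−1.96) = 1.096e-02 M. For HA ⇌ H⁺ + A⁻, Ka = [H⁺][A⁻]/[HA] = [H⁺]² / ([HA]₀ − [H⁺]) = (1.096e-02)² / (0.024 − 1.096e-02) = 9.22e-03.

K_a = 9.22e-03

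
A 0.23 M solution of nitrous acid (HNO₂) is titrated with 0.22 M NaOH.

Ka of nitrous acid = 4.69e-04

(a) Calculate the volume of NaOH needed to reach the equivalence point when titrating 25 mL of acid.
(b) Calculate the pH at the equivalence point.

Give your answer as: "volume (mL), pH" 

moles acid = 0.23 × 25/1000 = 0.00575 mol; V_base = moles/0.22 × 1000 = 26.1 mL. At equivalence only the conjugate base is present: [A⁻] = 0.00575/0.051 = 1.1244e-01 M. Kb = Kw/Ka = 2.13e-11; [OH⁻] = √(Kb × [A⁻]) = 1.5484e-06; pOH = 5.81; pH = 14 - pOH = 8.19.

V = 26.1 mL, pH = 8.19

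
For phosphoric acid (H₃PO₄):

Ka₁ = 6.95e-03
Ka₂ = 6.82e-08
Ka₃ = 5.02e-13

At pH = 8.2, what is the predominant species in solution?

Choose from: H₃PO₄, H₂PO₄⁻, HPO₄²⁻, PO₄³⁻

pKa₁ = 2.16, pKa₂ = 7.17, pKa₃ = 12.30. For a polyprotic acid the predominant species crosses at each pKa: below pKa_n the protonated form dominates, above it the deprotonated form does. At pH = 8.2, the predominant species is HPO₄²⁻.

HPO₄²⁻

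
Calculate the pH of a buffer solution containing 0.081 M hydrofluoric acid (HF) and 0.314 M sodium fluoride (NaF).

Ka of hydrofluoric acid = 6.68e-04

pKa = -log(6.68e-04) = 3.18. pH = pKa + log([A⁻]/[HA]) = 3.18 + log(0.314/0.081)

pH = 3.76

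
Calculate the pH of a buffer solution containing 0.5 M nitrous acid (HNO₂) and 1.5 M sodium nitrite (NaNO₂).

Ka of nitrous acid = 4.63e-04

pKa = -log(4.63e-04) = 3.33. pH = pKa + log([A⁻]/[HA]) = 3.33 + log(1.5/0.5)

pH = 3.81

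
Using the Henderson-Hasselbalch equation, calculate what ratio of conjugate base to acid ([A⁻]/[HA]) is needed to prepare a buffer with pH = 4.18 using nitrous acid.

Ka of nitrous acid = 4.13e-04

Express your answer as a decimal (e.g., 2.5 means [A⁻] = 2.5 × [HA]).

pKa = -log(4.13e-04) = 3.3840. pH = pKa + log([A⁻]/[HA]), so log([A⁻]/[HA]) = pH − pKa = 4.18 − 3.3840 = 0.7960. [A⁻]/[HA] = 10^(0.7960) = 6.25

[A⁻]/[HA] = 6.25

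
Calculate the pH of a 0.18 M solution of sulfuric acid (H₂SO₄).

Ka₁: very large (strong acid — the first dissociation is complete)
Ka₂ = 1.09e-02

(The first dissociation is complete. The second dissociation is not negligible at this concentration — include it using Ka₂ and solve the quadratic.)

First dissociation is complete: [H⁺]₀ = [HSO₄⁻]₀ = C = 0.18 M. Second dissociation HSO₄⁻ ⇌ H⁺ + SO₄²⁻: let x = [SO₄²⁻]. Ka₂ = (C + x)·x / (C − x) = 1.09e-02 → x² + (C + Ka₂)·x − Ka₂·C = 0 → x² + 0.19090·x − 1.962e-03 = 0. x = (−0.19090 + √(0.19090² + 4 × 1.962e-03)) / 2 = 9.7769e-03 M. [H⁺] = C + x = 0.18 + 9.7769e-03 = 1.8978e-01 M. pH = -log(1.8978e-01) = 0.72.

pH = 0.72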